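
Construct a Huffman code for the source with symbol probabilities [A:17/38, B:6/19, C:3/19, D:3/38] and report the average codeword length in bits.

Huffman tree construction:
Combine smallest probabilities repeatedly
Resulting codes:
  A: 0 (length 1)
  B: 11 (length 2)
  C: 101 (length 3)
  D: 100 (length 3)
Average length = Σ p(s) × length(s) = 1.7895 bits


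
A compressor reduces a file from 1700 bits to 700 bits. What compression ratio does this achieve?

Compression ratio = Original / Compressed
= 1700 / 700 = 2.43:1


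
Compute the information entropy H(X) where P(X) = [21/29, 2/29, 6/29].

H(X) = -Σ p(x) log₂ p(x)
  -21/29 × log₂(21/29) = 0.3372
  -2/29 × log₂(2/29) = 0.2661
  -6/29 × log₂(6/29) = 0.4703
H(X) = 1.0736 bits


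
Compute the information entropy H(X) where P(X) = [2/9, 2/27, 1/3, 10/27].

H(X) = -Σ p(x) log₂ p(x)
  -2/9 × log₂(2/9) = 0.4822
  -2/27 × log₂(2/27) = 0.2781
  -1/3 × log₂(1/3) = 0.5283
  -10/27 × log₂(10/27) = 0.5307
H(X) = 1.8194 bits


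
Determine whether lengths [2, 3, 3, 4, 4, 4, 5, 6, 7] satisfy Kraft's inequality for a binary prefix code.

Kraft inequality: Σ 2^(-l_i) ≤ 1 for prefix-free code
Calculating: 2^(-2) + 2^(-3) + 2^(-3) + 2^(-4) + 2^(-4) + 2^(-4) + 2^(-5) + 2^(-6) + 2^(-7)
= 0.25 + 0.125 + 0.125 + 0.0625 + 0.0625 + 0.0625 + 0.03125 + 0.015625 + 0.0078125
= 0.7422
Since 0.7422 ≤ 1, prefix-free code exists


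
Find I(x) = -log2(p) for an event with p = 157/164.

Information content I(x) = -log₂(p(x))
I = -log₂(157/164) = -log₂(0.9573)
I = 0.0629 bits


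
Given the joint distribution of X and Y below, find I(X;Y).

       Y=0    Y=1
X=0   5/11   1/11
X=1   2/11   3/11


H(X) = 0.9940, H(Y) = 0.9457, H(X,Y) = 1.7899
I(X;Y) = H(X) + H(Y) - H(X,Y) = 0.1498 bits


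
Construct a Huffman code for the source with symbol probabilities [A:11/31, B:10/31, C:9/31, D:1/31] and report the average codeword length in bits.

Huffman tree construction:
Combine smallest probabilities repeatedly
Resulting codes:
  A: 0 (length 1)
  B: 10 (length 2)
  C: 111 (length 3)
  D: 110 (length 3)
Average length = Σ p(s) × length(s) = 1.9677 bits


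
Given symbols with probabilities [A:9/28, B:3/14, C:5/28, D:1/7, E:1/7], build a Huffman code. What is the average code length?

Huffman tree construction:
Combine smallest probabilities repeatedly
Resulting codes:
  A: 11 (length 2)
  B: 01 (length 2)
  C: 00 (length 2)
  D: 100 (length 3)
  E: 101 (length 3)
Average length = Σ p(s) × length(s) = 2.2857 bits


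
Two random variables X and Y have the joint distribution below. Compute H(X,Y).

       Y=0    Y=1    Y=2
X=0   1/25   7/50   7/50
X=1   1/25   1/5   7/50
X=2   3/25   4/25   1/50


H(X,Y) = -Σ p(x,y) log₂ p(x,y)
  p(0,0)=1/25: -0.0400 × log₂(0.0400) = 0.1858
  p(0,1)=7/50: -0.1400 × log₂(0.1400) = 0.3971
  p(0,2)=7/50: -0.1400 × log₂(0.1400) = 0.3971
  p(1,0)=1/25: -0.0400 × log₂(0.0400) = 0.1858
  p(1,1)=1/5: -0.2000 × log₂(0.2000) = 0.4644
  p(1,2)=7/50: -0.1400 × log₂(0.1400) = 0.3971
  p(2,0)=3/25: -0.1200 × log₂(0.1200) = 0.3671
  p(2,1)=4/25: -0.1600 × log₂(0.1600) = 0.4230
  p(2,2)=1/50: -0.0200 × log₂(0.0200) = 0.1129
H(X,Y) = 2.9302 bits


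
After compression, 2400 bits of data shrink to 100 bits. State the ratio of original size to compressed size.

Compression ratio = Original / Compressed
= 2400 / 100 = 24.00:1


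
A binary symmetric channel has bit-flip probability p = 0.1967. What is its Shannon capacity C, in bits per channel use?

For BSC with error probability p:
C = 1 - H(p) where H(p) is binary entropy
H(0.1967) = -0.1967 × log₂(0.1967) - 0.8033 × log₂(0.8033)
H(p) = 0.7153
C = 1 - 0.7153 = 0.2847 bits/use


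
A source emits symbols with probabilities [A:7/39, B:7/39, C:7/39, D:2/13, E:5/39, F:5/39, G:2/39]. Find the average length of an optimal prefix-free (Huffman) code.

Huffman tree construction:
Combine smallest probabilities repeatedly
Resulting codes:
  A: 110 (length 3)
  B: 111 (length 3)
  C: 00 (length 2)
  D: 101 (length 3)
  E: 011 (length 3)
  F: 100 (length 3)
  G: 010 (length 3)
Average length = Σ p(s) × length(s) = 2.8205 bits


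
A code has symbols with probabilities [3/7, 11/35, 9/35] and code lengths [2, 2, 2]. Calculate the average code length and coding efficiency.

Average length L = Σ p_i × l_i = 2.0000 bits
Entropy H = 1.5525 bits
Efficiency η = H/L × 100% = 77.63%


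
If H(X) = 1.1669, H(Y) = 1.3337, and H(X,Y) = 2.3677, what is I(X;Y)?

I(X;Y) = H(X) + H(Y) - H(X,Y)
I(X;Y) = 1.1669 + 1.3337 - 2.3677 = 0.1329 bits


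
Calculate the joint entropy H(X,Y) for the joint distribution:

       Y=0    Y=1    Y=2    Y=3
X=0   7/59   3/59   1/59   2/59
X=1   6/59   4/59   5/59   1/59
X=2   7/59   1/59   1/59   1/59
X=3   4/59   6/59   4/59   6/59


H(X,Y) = -Σ p(x,y) log₂ p(x,y)
  p(0,0)=7/59: -0.1186 × log₂(0.1186) = 0.3649
  p(0,1)=3/59: -0.0508 × log₂(0.0508) = 0.2185
  p(0,2)=1/59: -0.0169 × log₂(0.0169) = 0.0997
  p(0,3)=2/59: -0.0339 × log₂(0.0339) = 0.1655
  p(1,0)=6/59: -0.1017 × log₂(0.1017) = 0.3354
  p(1,1)=4/59: -0.0678 × log₂(0.0678) = 0.2632
  p(1,2)=5/59: -0.0847 × log₂(0.0847) = 0.3018
  p(1,3)=1/59: -0.0169 × log₂(0.0169) = 0.0997
  p(2,0)=7/59: -0.1186 × log₂(0.1186) = 0.3649
  p(2,1)=1/59: -0.0169 × log₂(0.0169) = 0.0997
  p(2,2)=1/59: -0.0169 × log₂(0.0169) = 0.0997
  p(2,3)=1/59: -0.0169 × log₂(0.0169) = 0.0997
  p(3,0)=4/59: -0.0678 × log₂(0.0678) = 0.2632
  p(3,1)=6/59: -0.1017 × log₂(0.1017) = 0.3354
  p(3,2)=4/59: -0.0678 × log₂(0.0678) = 0.2632
  p(3,3)=6/59: -0.1017 × log₂(0.1017) = 0.3354
H(X,Y) = 3.7098 bits


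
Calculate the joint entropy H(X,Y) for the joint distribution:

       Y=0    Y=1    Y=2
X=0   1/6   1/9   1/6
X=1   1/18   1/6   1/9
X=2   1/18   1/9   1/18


H(X,Y) = -Σ p(x,y) log₂ p(x,y)
  p(0,0)=1/6: -0.1667 × log₂(0.1667) = 0.4308
  p(0,1)=1/9: -0.1111 × log₂(0.1111) = 0.3522
  p(0,2)=1/6: -0.1667 × log₂(0.1667) = 0.4308
  p(1,0)=1/18: -0.0556 × log₂(0.0556) = 0.2317
  p(1,1)=1/6: -0.1667 × log₂(0.1667) = 0.4308
  p(1,2)=1/9: -0.1111 × log₂(0.1111) = 0.3522
  p(2,0)=1/18: -0.0556 × log₂(0.0556) = 0.2317
  p(2,1)=1/9: -0.1111 × log₂(0.1111) = 0.3522
  p(2,2)=1/18: -0.0556 × log₂(0.0556) = 0.2317
H(X,Y) = 3.0441 bits


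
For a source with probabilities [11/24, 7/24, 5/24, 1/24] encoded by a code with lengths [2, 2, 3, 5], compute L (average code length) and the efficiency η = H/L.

Average length L = Σ p_i × l_i = 2.3333 bits
Entropy H = 1.6968 bits
Efficiency η = H/L × 100% = 72.72%


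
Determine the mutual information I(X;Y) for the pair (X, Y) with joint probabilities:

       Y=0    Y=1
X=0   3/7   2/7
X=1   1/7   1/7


H(X) = 0.8631, H(Y) = 0.9852, H(X,Y) = 1.8424
I(X;Y) = H(X) + H(Y) - H(X,Y) = 0.0060 bits


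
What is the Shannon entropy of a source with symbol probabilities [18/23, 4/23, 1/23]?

H(X) = -Σ p(x) log₂ p(x)
  -18/23 × log₂(18/23) = 0.2768
  -4/23 × log₂(4/23) = 0.4389
  -1/23 × log₂(1/23) = 0.1967
H(X) = 0.9123 bits


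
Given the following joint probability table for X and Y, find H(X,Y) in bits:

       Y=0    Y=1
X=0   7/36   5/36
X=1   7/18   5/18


H(X,Y) = -Σ p(x,y) log₂ p(x,y)
  p(0,0)=7/36: -0.1944 × log₂(0.1944) = 0.4594
  p(0,1)=5/36: -0.1389 × log₂(0.1389) = 0.3956
  p(1,0)=7/18: -0.3889 × log₂(0.3889) = 0.5299
  p(1,1)=5/18: -0.2778 × log₂(0.2778) = 0.5133
H(X,Y) = 1.8982 bits


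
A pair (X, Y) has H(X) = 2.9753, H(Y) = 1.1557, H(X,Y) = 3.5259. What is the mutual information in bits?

I(X;Y) = H(X) + H(Y) - H(X,Y)
I(X;Y) = 2.9753 + 1.1557 - 3.5259 = 0.6051 bits


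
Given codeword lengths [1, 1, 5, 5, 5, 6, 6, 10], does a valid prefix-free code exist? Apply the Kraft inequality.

Kraft inequality: Σ 2^(-l_i) ≤ 1 for prefix-free code
Calculating: 2^(-1) + 2^(-1) + 2^(-5) + 2^(-5) + 2^(-5) + 2^(-6) + 2^(-6) + 2^(-10)
= 0.5 + 0.5 + 0.03125 + 0.03125 + 0.03125 + 0.015625 + 0.015625 + 0.0009765625
= 1.1260
Since 1.1260 > 1, prefix-free code does not exist


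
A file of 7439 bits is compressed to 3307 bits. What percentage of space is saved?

Space savings = (1 - Compressed/Original) × 100%
= (1 - 3307/7439) × 100%
= 55.55%


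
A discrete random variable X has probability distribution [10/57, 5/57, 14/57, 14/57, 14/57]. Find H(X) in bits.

H(X) = -Σ p(x) log₂ p(x)
  -10/57 × log₂(10/57) = 0.4405
  -5/57 × log₂(5/57) = 0.3080
  -14/57 × log₂(14/57) = 0.4975
  -14/57 × log₂(14/57) = 0.4975
  -14/57 × log₂(14/57) = 0.4975
H(X) = 2.2410 bits


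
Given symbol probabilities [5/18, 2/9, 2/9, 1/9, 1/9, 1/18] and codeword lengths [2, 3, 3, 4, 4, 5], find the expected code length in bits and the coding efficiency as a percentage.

Average length L = Σ p_i × l_i = 3.0556 bits
Entropy H = 2.4138 bits
Efficiency η = H/L × 100% = 79.00%


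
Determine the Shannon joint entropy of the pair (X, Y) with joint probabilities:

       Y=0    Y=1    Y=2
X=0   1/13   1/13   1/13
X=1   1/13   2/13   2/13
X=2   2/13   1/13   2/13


H(X,Y) = -Σ p(x,y) log₂ p(x,y)
  p(0,0)=1/13: -0.0769 × log₂(0.0769) = 0.2846
  p(0,1)=1/13: -0.0769 × log₂(0.0769) = 0.2846
  p(0,2)=1/13: -0.0769 × log₂(0.0769) = 0.2846
  p(1,0)=1/13: -0.0769 × log₂(0.0769) = 0.2846
  p(1,1)=2/13: -0.1538 × log₂(0.1538) = 0.4155
  p(1,2)=2/13: -0.1538 × log₂(0.1538) = 0.4155
  p(2,0)=2/13: -0.1538 × log₂(0.1538) = 0.4155
  p(2,1)=1/13: -0.0769 × log₂(0.0769) = 0.2846
  p(2,2)=2/13: -0.1538 × log₂(0.1538) = 0.4155
H(X,Y) = 3.0851 bits


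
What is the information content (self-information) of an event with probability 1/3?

Information content I(x) = -log₂(p(x))
I = -log₂(1/3) = -log₂(0.3333)
I = 1.5850 bits


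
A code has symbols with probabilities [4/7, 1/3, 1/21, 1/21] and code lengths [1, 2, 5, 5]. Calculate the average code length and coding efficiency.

Average length L = Σ p_i × l_i = 1.7143 bits
Entropy H = 1.4080 bits
Efficiency η = H/L × 100% = 82.13%


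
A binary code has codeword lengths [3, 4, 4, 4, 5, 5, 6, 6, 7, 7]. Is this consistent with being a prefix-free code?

Kraft inequality: Σ 2^(-l_i) ≤ 1 for prefix-free code
Calculating: 2^(-3) + 2^(-4) + 2^(-4) + 2^(-4) + 2^(-5) + 2^(-5) + 2^(-6) + 2^(-6) + 2^(-7) + 2^(-7)
= 0.125 + 0.0625 + 0.0625 + 0.0625 + 0.03125 + 0.03125 + 0.015625 + 0.015625 + 0.0078125 + 0.0078125
= 0.4219
Since 0.4219 ≤ 1, prefix-free code exists


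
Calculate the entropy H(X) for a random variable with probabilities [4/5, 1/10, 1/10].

H(X) = -Σ p(x) log₂ p(x)
  -4/5 × log₂(4/5) = 0.2575
  -1/10 × log₂(1/10) = 0.3322
  -1/10 × log₂(1/10) = 0.3322
H(X) = 0.9219 bits


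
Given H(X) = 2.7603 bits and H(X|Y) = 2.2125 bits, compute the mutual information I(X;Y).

I(X;Y) = H(X) - H(X|Y)
I(X;Y) = 2.7603 - 2.2125 = 0.5478 bits


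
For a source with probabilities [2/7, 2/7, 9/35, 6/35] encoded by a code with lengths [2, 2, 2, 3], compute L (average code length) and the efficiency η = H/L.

Average length L = Σ p_i × l_i = 2.1714 bits
Entropy H = 1.9728 bits
Efficiency η = H/L × 100% = 90.85%


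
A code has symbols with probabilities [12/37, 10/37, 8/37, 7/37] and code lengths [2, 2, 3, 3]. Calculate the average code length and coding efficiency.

Average length L = Σ p_i × l_i = 2.4054 bits
Entropy H = 1.9692 bits
Efficiency η = H/L × 100% = 81.86%


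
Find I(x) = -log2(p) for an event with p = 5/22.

Information content I(x) = -log₂(p(x))
I = -log₂(5/22) = -log₂(0.2273)
I = 2.1375 bits


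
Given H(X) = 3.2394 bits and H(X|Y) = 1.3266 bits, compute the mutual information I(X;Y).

I(X;Y) = H(X) - H(X|Y)
I(X;Y) = 3.2394 - 1.3266 = 1.9128 bits


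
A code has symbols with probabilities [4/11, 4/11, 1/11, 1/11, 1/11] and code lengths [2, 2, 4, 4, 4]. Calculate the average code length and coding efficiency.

Average length L = Σ p_i × l_i = 2.5455 bits
Entropy H = 2.0049 bits
Efficiency η = H/L × 100% = 78.76%


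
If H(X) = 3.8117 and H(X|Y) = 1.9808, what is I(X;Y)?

I(X;Y) = H(X) - H(X|Y)
I(X;Y) = 3.8117 - 1.9808 = 1.8309 bits


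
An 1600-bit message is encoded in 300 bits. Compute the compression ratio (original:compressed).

Compression ratio = Original / Compressed
= 1600 / 300 = 5.33:1


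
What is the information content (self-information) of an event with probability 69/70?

Information content I(x) = -log₂(p(x))
I = -log₂(69/70) = -log₂(0.9857)
I = 0.0208 bits


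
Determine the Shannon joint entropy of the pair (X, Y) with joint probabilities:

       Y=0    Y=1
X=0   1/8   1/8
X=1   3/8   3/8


H(X,Y) = -Σ p(x,y) log₂ p(x,y)
  p(0,0)=1/8: -0.1250 × log₂(0.1250) = 0.3750
  p(0,1)=1/8: -0.1250 × log₂(0.1250) = 0.3750
  p(1,0)=3/8: -0.3750 × log₂(0.3750) = 0.5306
  p(1,1)=3/8: -0.3750 × log₂(0.3750) = 0.5306
H(X,Y) = 1.8113 bits


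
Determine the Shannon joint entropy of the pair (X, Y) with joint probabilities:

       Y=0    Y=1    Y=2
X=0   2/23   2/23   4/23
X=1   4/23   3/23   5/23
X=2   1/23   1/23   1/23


H(X,Y) = -Σ p(x,y) log₂ p(x,y)
  p(0,0)=2/23: -0.0870 × log₂(0.0870) = 0.3064
  p(0,1)=2/23: -0.0870 × log₂(0.0870) = 0.3064
  p(0,2)=4/23: -0.1739 × log₂(0.1739) = 0.4389
  p(1,0)=4/23: -0.1739 × log₂(0.1739) = 0.4389
  p(1,1)=3/23: -0.1304 × log₂(0.1304) = 0.3833
  p(1,2)=5/23: -0.2174 × log₂(0.2174) = 0.4786
  p(2,0)=1/23: -0.0435 × log₂(0.0435) = 0.1967
  p(2,1)=1/23: -0.0435 × log₂(0.0435) = 0.1967
  p(2,2)=1/23: -0.0435 × log₂(0.0435) = 0.1967
H(X,Y) = 2.9425 bits


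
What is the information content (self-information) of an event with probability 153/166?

Information content I(x) = -log₂(p(x))
I = -log₂(153/166) = -log₂(0.9217)
I = 0.1177 bits


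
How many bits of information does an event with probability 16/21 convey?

Information content I(x) = -log₂(p(x))
I = -log₂(16/21) = -log₂(0.7619)
I = 0.3923 bits


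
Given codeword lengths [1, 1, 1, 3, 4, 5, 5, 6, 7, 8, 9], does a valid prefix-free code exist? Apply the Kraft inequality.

Kraft inequality: Σ 2^(-l_i) ≤ 1 for prefix-free code
Calculating: 2^(-1) + 2^(-1) + 2^(-1) + 2^(-3) + 2^(-4) + 2^(-5) + 2^(-5) + 2^(-6) + 2^(-7) + 2^(-8) + 2^(-9)
= 0.5 + 0.5 + 0.5 + 0.125 + 0.0625 + 0.03125 + 0.03125 + 0.015625 + 0.0078125 + 0.00390625 + 0.001953125
= 1.7793
Since 1.7793 > 1, prefix-free code does not exist


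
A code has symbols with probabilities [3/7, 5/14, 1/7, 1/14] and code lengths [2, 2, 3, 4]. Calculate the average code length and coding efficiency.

Average length L = Σ p_i × l_i = 2.2857 bits
Entropy H = 1.7274 bits
Efficiency η = H/L × 100% = 75.57%


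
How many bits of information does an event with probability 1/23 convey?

Information content I(x) = -log₂(p(x))
I = -log₂(1/23) = -log₂(0.0435)
I = 4.5236 bits


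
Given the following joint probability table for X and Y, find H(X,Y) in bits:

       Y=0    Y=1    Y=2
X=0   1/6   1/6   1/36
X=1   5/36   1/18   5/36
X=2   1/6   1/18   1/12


H(X,Y) = -Σ p(x,y) log₂ p(x,y)
  p(0,0)=1/6: -0.1667 × log₂(0.1667) = 0.4308
  p(0,1)=1/6: -0.1667 × log₂(0.1667) = 0.4308
  p(0,2)=1/36: -0.0278 × log₂(0.0278) = 0.1436
  p(1,0)=5/36: -0.1389 × log₂(0.1389) = 0.3956
  p(1,1)=1/18: -0.0556 × log₂(0.0556) = 0.2317
  p(1,2)=5/36: -0.1389 × log₂(0.1389) = 0.3956
  p(2,0)=1/6: -0.1667 × log₂(0.1667) = 0.4308
  p(2,1)=1/18: -0.0556 × log₂(0.0556) = 0.2317
  p(2,2)=1/12: -0.0833 × log₂(0.0833) = 0.2987
H(X,Y) = 2.9893 bits


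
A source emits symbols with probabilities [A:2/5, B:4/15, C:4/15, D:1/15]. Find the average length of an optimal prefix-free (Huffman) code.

Huffman tree construction:
Combine smallest probabilities repeatedly
Resulting codes:
  A: 0 (length 1)
  B: 111 (length 3)
  C: 10 (length 2)
  D: 110 (length 3)
Average length = Σ p(s) × length(s) = 1.9333 bits


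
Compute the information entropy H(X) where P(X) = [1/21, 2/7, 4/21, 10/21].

H(X) = -Σ p(x) log₂ p(x)
  -1/21 × log₂(1/21) = 0.2092
  -2/7 × log₂(2/7) = 0.5164
  -4/21 × log₂(4/21) = 0.4557
  -10/21 × log₂(10/21) = 0.5097
H(X) = 1.6909 bits


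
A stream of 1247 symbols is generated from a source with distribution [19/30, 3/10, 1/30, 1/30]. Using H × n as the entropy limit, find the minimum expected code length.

Entropy H = 1.2656 bits/symbol
Minimum bits = H × n = 1.2656 × 1247
= 1578.15 bits


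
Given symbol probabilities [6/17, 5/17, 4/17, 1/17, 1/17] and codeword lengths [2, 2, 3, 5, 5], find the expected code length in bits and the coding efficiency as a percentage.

Average length L = Σ p_i × l_i = 2.5882 bits
Entropy H = 2.0216 bits
Efficiency η = H/L × 100% = 78.11%


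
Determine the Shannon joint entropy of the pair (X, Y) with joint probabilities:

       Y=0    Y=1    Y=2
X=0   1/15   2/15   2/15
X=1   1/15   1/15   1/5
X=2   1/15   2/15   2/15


H(X,Y) = -Σ p(x,y) log₂ p(x,y)
  p(0,0)=1/15: -0.0667 × log₂(0.0667) = 0.2605
  p(0,1)=2/15: -0.1333 × log₂(0.1333) = 0.3876
  p(0,2)=2/15: -0.1333 × log₂(0.1333) = 0.3876
  p(1,0)=1/15: -0.0667 × log₂(0.0667) = 0.2605
  p(1,1)=1/15: -0.0667 × log₂(0.0667) = 0.2605
  p(1,2)=1/5: -0.2000 × log₂(0.2000) = 0.4644
  p(2,0)=1/15: -0.0667 × log₂(0.0667) = 0.2605
  p(2,1)=2/15: -0.1333 × log₂(0.1333) = 0.3876
  p(2,2)=2/15: -0.1333 × log₂(0.1333) = 0.3876
H(X,Y) = 3.0566 bits


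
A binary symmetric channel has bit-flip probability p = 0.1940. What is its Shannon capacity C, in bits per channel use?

For BSC with error probability p:
C = 1 - H(p) where H(p) is binary entropy
H(0.1940) = -0.1940 × log₂(0.1940) - 0.8060 × log₂(0.8060)
H(p) = 0.7098
C = 1 - 0.7098 = 0.2902 bits/use


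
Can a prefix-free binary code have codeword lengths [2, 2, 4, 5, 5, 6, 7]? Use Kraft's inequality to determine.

Kraft inequality: Σ 2^(-l_i) ≤ 1 for prefix-free code
Calculating: 2^(-2) + 2^(-2) + 2^(-4) + 2^(-5) + 2^(-5) + 2^(-6) + 2^(-7)
= 0.25 + 0.25 + 0.0625 + 0.03125 + 0.03125 + 0.015625 + 0.0078125
= 0.6484
Since 0.6484 ≤ 1, prefix-free code exists


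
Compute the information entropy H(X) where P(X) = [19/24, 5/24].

H(X) = -Σ p(x) log₂ p(x)
  -19/24 × log₂(19/24) = 0.2668
  -5/24 × log₂(5/24) = 0.4715
H(X) = 0.7383 bits


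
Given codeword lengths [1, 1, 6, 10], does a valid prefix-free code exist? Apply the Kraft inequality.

Kraft inequality: Σ 2^(-l_i) ≤ 1 for prefix-free code
Calculating: 2^(-1) + 2^(-1) + 2^(-6) + 2^(-10)
= 0.5 + 0.5 + 0.015625 + 0.0009765625
= 1.0166
Since 1.0166 > 1, prefix-free code does not exist


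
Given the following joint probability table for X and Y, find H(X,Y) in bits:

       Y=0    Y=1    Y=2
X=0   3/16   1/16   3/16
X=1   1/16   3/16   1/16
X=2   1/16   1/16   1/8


H(X,Y) = -Σ p(x,y) log₂ p(x,y)
  p(0,0)=3/16: -0.1875 × log₂(0.1875) = 0.4528
  p(0,1)=1/16: -0.0625 × log₂(0.0625) = 0.2500
  p(0,2)=3/16: -0.1875 × log₂(0.1875) = 0.4528
  p(1,0)=1/16: -0.0625 × log₂(0.0625) = 0.2500
  p(1,1)=3/16: -0.1875 × log₂(0.1875) = 0.4528
  p(1,2)=1/16: -0.0625 × log₂(0.0625) = 0.2500
  p(2,0)=1/16: -0.0625 × log₂(0.0625) = 0.2500
  p(2,1)=1/16: -0.0625 × log₂(0.0625) = 0.2500
  p(2,2)=1/8: -0.1250 × log₂(0.1250) = 0.3750
H(X,Y) = 2.9835 bits


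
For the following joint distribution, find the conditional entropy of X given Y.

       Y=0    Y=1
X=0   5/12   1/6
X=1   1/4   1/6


H(X|Y) = Σ_y p(y) H(X|Y=y)
  p(Y=0) = 2/3, H(X|Y=0) = 0.9544
  p(Y=1) = 1/3, H(X|Y=1) = 1.0000
H(X|Y) = 0.6667×0.9544 + 0.3333×1.0000 = 0.9696 bits


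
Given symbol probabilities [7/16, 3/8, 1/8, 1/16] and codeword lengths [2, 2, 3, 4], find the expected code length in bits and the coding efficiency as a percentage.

Average length L = Σ p_i × l_i = 2.2500 bits
Entropy H = 1.6774 bits
Efficiency η = H/L × 100% = 74.55%


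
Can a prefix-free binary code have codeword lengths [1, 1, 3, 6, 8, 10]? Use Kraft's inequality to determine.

Kraft inequality: Σ 2^(-l_i) ≤ 1 for prefix-free code
Calculating: 2^(-1) + 2^(-1) + 2^(-3) + 2^(-6) + 2^(-8) + 2^(-10)
= 0.5 + 0.5 + 0.125 + 0.015625 + 0.00390625 + 0.0009765625
= 1.1455
Since 1.1455 > 1, prefix-free code does not exist


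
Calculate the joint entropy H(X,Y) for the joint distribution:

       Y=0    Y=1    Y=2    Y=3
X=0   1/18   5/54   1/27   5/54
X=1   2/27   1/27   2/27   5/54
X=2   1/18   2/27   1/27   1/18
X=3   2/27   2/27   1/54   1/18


H(X,Y) = -Σ p(x,y) log₂ p(x,y)
  p(0,0)=1/18: -0.0556 × log₂(0.0556) = 0.2317
  p(0,1)=5/54: -0.0926 × log₂(0.0926) = 0.3179
  p(0,2)=1/27: -0.0370 × log₂(0.0370) = 0.1761
  p(0,3)=5/54: -0.0926 × log₂(0.0926) = 0.3179
  p(1,0)=2/27: -0.0741 × log₂(0.0741) = 0.2781
  p(1,1)=1/27: -0.0370 × log₂(0.0370) = 0.1761
  p(1,2)=2/27: -0.0741 × log₂(0.0741) = 0.2781
  p(1,3)=5/54: -0.0926 × log₂(0.0926) = 0.3179
  p(2,0)=1/18: -0.0556 × log₂(0.0556) = 0.2317
  p(2,1)=2/27: -0.0741 × log₂(0.0741) = 0.2781
  p(2,2)=1/27: -0.0370 × log₂(0.0370) = 0.1761
  p(2,3)=1/18: -0.0556 × log₂(0.0556) = 0.2317
  p(3,0)=2/27: -0.0741 × log₂(0.0741) = 0.2781
  p(3,1)=2/27: -0.0741 × log₂(0.0741) = 0.2781
  p(3,2)=1/54: -0.0185 × log₂(0.0185) = 0.1066
  p(3,3)=1/18: -0.0556 × log₂(0.0556) = 0.2317
H(X,Y) = 3.9058 bits


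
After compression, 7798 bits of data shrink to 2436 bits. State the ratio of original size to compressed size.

Compression ratio = Original / Compressed
= 7798 / 2436 = 3.20:1


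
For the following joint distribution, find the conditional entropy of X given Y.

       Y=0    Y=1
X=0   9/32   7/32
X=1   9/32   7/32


H(X|Y) = Σ_y p(y) H(X|Y=y)
  p(Y=0) = 9/16, H(X|Y=0) = 1.0000
  p(Y=1) = 7/16, H(X|Y=1) = 1.0000
H(X|Y) = 0.5625×1.0000 + 0.4375×1.0000 = 1.0000 bits


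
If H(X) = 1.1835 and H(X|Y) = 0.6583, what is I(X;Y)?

I(X;Y) = H(X) - H(X|Y)
I(X;Y) = 1.1835 - 0.6583 = 0.5252 bits


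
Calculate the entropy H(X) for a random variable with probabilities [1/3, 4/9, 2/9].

H(X) = -Σ p(x) log₂ p(x)
  -1/3 × log₂(1/3) = 0.5283
  -4/9 × log₂(4/9) = 0.5200
  -2/9 × log₂(2/9) = 0.4822
H(X) = 1.5305 bits


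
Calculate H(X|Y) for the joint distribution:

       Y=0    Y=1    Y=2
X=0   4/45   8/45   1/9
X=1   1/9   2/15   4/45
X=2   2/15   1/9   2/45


H(X|Y) = Σ_y p(y) H(X|Y=y)
  p(Y=0) = 1/3, H(X|Y=0) = 1.5656
  p(Y=1) = 19/45, H(X|Y=1) = 1.5574
  p(Y=2) = 11/45, H(X|Y=2) = 1.4949
H(X|Y) = 0.3333×1.5656 + 0.4222×1.5574 + 0.2444×1.4949 = 1.5449 bits


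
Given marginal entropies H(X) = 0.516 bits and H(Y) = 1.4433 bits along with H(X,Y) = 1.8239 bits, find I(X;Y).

I(X;Y) = H(X) + H(Y) - H(X,Y)
I(X;Y) = 0.516 + 1.4433 - 1.8239 = 0.1354 bits


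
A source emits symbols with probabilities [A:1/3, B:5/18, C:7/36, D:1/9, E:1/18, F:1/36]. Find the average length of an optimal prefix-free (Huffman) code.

Huffman tree construction:
Combine smallest probabilities repeatedly
Resulting codes:
  A: 11 (length 2)
  B: 10 (length 2)
  C: 00 (length 2)
  D: 011 (length 3)
  E: 0101 (length 4)
  F: 0100 (length 4)
Average length = Σ p(s) × length(s) = 2.2778 bits


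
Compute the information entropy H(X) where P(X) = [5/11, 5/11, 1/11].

H(X) = -Σ p(x) log₂ p(x)
  -5/11 × log₂(5/11) = 0.5170
  -5/11 × log₂(5/11) = 0.5170
  -1/11 × log₂(1/11) = 0.3145
H(X) = 1.3486 bits


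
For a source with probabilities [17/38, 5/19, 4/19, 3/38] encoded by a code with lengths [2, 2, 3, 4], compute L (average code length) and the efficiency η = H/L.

Average length L = Σ p_i × l_i = 2.3684 bits
Entropy H = 1.7884 bits
Efficiency η = H/L × 100% = 75.51%


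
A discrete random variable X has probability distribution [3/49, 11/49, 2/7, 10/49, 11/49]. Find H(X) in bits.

H(X) = -Σ p(x) log₂ p(x)
  -3/49 × log₂(3/49) = 0.2467
  -11/49 × log₂(11/49) = 0.4838
  -2/7 × log₂(2/7) = 0.5164
  -10/49 × log₂(10/49) = 0.4679
  -11/49 × log₂(11/49) = 0.4838
H(X) = 2.1987 bits


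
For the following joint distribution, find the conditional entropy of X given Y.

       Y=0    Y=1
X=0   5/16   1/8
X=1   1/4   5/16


H(X|Y) = Σ_y p(y) H(X|Y=y)
  p(Y=0) = 9/16, H(X|Y=0) = 0.9911
  p(Y=1) = 7/16, H(X|Y=1) = 0.8631
H(X|Y) = 0.5625×0.9911 + 0.4375×0.8631 = 0.9351 bits


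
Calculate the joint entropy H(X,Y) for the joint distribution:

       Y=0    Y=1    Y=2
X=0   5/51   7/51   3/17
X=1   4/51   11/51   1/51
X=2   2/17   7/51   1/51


H(X,Y) = -Σ p(x,y) log₂ p(x,y)
  p(0,0)=5/51: -0.0980 × log₂(0.0980) = 0.3285
  p(0,1)=7/51: -0.1373 × log₂(0.1373) = 0.3932
  p(0,2)=3/17: -0.1765 × log₂(0.1765) = 0.4416
  p(1,0)=4/51: -0.0784 × log₂(0.0784) = 0.2880
  p(1,1)=11/51: -0.2157 × log₂(0.2157) = 0.4773
  p(1,2)=1/51: -0.0196 × log₂(0.0196) = 0.1112
  p(2,0)=2/17: -0.1176 × log₂(0.1176) = 0.3632
  p(2,1)=7/51: -0.1373 × log₂(0.1373) = 0.3932
  p(2,2)=1/51: -0.0196 × log₂(0.0196) = 0.1112
H(X,Y) = 2.9076 bits


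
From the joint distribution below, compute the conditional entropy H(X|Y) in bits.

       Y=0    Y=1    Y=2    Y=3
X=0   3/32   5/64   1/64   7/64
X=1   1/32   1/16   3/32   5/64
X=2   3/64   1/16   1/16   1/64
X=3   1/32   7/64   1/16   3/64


H(X|Y) = Σ_y p(y) H(X|Y=y)
  p(Y=0) = 13/64, H(X|Y=0) = 1.8339
  p(Y=1) = 5/16, H(X|Y=1) = 1.9589
  p(Y=2) = 15/64, H(X|Y=2) = 1.8062
  p(Y=3) = 1/4, H(X|Y=3) = 1.7490
H(X|Y) = 0.2031×1.8339 + 0.3125×1.9589 + 0.2344×1.8062 + 0.2500×1.7490 = 1.8453 bits


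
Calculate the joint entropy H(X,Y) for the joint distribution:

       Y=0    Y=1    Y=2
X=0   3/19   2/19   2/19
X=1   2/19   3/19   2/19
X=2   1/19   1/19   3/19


H(X,Y) = -Σ p(x,y) log₂ p(x,y)
  p(0,0)=3/19: -0.1579 × log₂(0.1579) = 0.4205
  p(0,1)=2/19: -0.1053 × log₂(0.1053) = 0.3419
  p(0,2)=2/19: -0.1053 × log₂(0.1053) = 0.3419
  p(1,0)=2/19: -0.1053 × log₂(0.1053) = 0.3419
  p(1,1)=3/19: -0.1579 × log₂(0.1579) = 0.4205
  p(1,2)=2/19: -0.1053 × log₂(0.1053) = 0.3419
  p(2,0)=1/19: -0.0526 × log₂(0.0526) = 0.2236
  p(2,1)=1/19: -0.0526 × log₂(0.0526) = 0.2236
  p(2,2)=3/19: -0.1579 × log₂(0.1579) = 0.4205
H(X,Y) = 3.0761 bits


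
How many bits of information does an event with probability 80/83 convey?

Information content I(x) = -log₂(p(x))
I = -log₂(80/83) = -log₂(0.9639)
I = 0.0531 bits


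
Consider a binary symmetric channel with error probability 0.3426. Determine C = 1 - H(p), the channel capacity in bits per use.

For BSC with error probability p:
C = 1 - H(p) where H(p) is binary entropy
H(0.3426) = -0.3426 × log₂(0.3426) - 0.6574 × log₂(0.6574)
H(p) = 0.9273
C = 1 - 0.9273 = 0.0727 bits/use


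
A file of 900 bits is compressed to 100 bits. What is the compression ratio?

Compression ratio = Original / Compressed
= 900 / 100 = 9.00:1


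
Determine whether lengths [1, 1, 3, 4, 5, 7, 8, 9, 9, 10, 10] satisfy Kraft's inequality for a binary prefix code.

Kraft inequality: Σ 2^(-l_i) ≤ 1 for prefix-free code
Calculating: 2^(-1) + 2^(-1) + 2^(-3) + 2^(-4) + 2^(-5) + 2^(-7) + 2^(-8) + 2^(-9) + 2^(-9) + 2^(-10) + 2^(-10)
= 0.5 + 0.5 + 0.125 + 0.0625 + 0.03125 + 0.0078125 + 0.00390625 + 0.001953125 + 0.001953125 + 0.0009765625 + 0.0009765625
= 1.2363
Since 1.2363 > 1, prefix-free code does not exist


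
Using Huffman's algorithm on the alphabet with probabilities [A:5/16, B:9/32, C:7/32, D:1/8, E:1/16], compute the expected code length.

Huffman tree construction:
Combine smallest probabilities repeatedly
Resulting codes:
  A: 11 (length 2)
  B: 10 (length 2)
  C: 01 (length 2)
  D: 001 (length 3)
  E: 000 (length 3)
Average length = Σ p(s) × length(s) = 2.1875 bits


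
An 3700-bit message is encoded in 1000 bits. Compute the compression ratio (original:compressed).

Compression ratio = Original / Compressed
= 3700 / 1000 = 3.70:1


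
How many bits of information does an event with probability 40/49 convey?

Information content I(x) = -log₂(p(x))
I = -log₂(40/49) = -log₂(0.8163)
I = 0.2928 bits


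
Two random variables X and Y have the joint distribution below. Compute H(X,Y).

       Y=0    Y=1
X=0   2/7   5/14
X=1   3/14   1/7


H(X,Y) = -Σ p(x,y) log₂ p(x,y)
  p(0,0)=2/7: -0.2857 × log₂(0.2857) = 0.5164
  p(0,1)=5/14: -0.3571 × log₂(0.3571) = 0.5305
  p(1,0)=3/14: -0.2143 × log₂(0.2143) = 0.4762
  p(1,1)=1/7: -0.1429 × log₂(0.1429) = 0.4011
H(X,Y) = 1.9242 bits


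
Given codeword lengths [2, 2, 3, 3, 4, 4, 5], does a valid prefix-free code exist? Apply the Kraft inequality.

Kraft inequality: Σ 2^(-l_i) ≤ 1 for prefix-free code
Calculating: 2^(-2) + 2^(-2) + 2^(-3) + 2^(-3) + 2^(-4) + 2^(-4) + 2^(-5)
= 0.25 + 0.25 + 0.125 + 0.125 + 0.0625 + 0.0625 + 0.03125
= 0.9062
Since 0.9062 ≤ 1, prefix-free code exists


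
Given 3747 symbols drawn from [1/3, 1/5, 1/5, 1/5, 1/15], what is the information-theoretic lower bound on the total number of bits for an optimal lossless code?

Entropy H = 2.1819 bits/symbol
Minimum bits = H × n = 2.1819 × 3747
= 8175.72 bits


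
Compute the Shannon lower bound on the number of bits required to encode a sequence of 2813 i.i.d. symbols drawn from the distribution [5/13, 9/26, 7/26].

Entropy H = 1.5697 bits/symbol
Minimum bits = H × n = 1.5697 × 2813
= 4415.47 bits


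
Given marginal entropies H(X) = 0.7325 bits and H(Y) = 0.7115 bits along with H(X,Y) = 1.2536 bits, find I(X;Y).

I(X;Y) = H(X) + H(Y) - H(X,Y)
I(X;Y) = 0.7325 + 0.7115 - 1.2536 = 0.1904 bits


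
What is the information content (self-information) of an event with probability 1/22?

Information content I(x) = -log₂(p(x))
I = -log₂(1/22) = -log₂(0.0455)
I = 4.4594 bits


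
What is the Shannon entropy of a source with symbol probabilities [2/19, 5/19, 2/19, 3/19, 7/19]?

H(X) = -Σ p(x) log₂ p(x)
  -2/19 × log₂(2/19) = 0.3419
  -5/19 × log₂(5/19) = 0.5068
  -2/19 × log₂(2/19) = 0.3419
  -3/19 × log₂(3/19) = 0.4205
  -7/19 × log₂(7/19) = 0.5307
H(X) = 2.1418 bits


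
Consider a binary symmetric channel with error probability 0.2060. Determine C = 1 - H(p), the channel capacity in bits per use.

For BSC with error probability p:
C = 1 - H(p) where H(p) is binary entropy
H(0.2060) = -0.2060 × log₂(0.2060) - 0.7940 × log₂(0.7940)
H(p) = 0.7338
C = 1 - 0.7338 = 0.2662 bits/use


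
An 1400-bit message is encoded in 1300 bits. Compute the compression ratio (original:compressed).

Compression ratio = Original / Compressed
= 1400 / 1300 = 1.08:1


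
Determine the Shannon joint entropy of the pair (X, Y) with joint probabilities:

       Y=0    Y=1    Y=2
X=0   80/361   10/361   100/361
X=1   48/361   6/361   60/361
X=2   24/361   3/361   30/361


H(X,Y) = -Σ p(x,y) log₂ p(x,y)
  p(0,0)=80/361: -0.2216 × log₂(0.2216) = 0.4818
  p(0,1)=10/361: -0.0277 × log₂(0.0277) = 0.1433
  p(0,2)=100/361: -0.2770 × log₂(0.2770) = 0.5130
  p(1,0)=48/361: -0.1330 × log₂(0.1330) = 0.3870
  p(1,1)=6/361: -0.0166 × log₂(0.0166) = 0.0982
  p(1,2)=60/361: -0.1662 × log₂(0.1662) = 0.4303
  p(2,0)=24/361: -0.0665 × log₂(0.0665) = 0.2600
  p(2,1)=3/361: -0.0083 × log₂(0.0083) = 0.0574
  p(2,2)=30/361: -0.0831 × log₂(0.0831) = 0.2983
H(X,Y) = 2.6694 bits


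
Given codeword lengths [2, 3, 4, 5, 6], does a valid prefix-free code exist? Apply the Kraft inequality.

Kraft inequality: Σ 2^(-l_i) ≤ 1 for prefix-free code
Calculating: 2^(-2) + 2^(-3) + 2^(-4) + 2^(-5) + 2^(-6)
= 0.25 + 0.125 + 0.0625 + 0.03125 + 0.015625
= 0.4844
Since 0.4844 ≤ 1, prefix-free code exists


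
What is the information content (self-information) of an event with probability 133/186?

Information content I(x) = -log₂(p(x))
I = -log₂(133/186) = -log₂(0.7151)
I = 0.4839 bits


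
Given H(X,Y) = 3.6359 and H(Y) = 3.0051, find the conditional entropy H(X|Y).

Chain rule: H(X,Y) = H(X|Y) + H(Y)
H(X|Y) = H(X,Y) - H(Y) = 3.6359 - 3.0051 = 0.6308 bits


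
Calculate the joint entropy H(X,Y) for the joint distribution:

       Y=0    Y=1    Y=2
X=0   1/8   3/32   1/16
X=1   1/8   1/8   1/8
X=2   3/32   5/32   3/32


H(X,Y) = -Σ p(x,y) log₂ p(x,y)
  p(0,0)=1/8: -0.1250 × log₂(0.1250) = 0.3750
  p(0,1)=3/32: -0.0938 × log₂(0.0938) = 0.3202
  p(0,2)=1/16: -0.0625 × log₂(0.0625) = 0.2500
  p(1,0)=1/8: -0.1250 × log₂(0.1250) = 0.3750
  p(1,1)=1/8: -0.1250 × log₂(0.1250) = 0.3750
  p(1,2)=1/8: -0.1250 × log₂(0.1250) = 0.3750
  p(2,0)=3/32: -0.0938 × log₂(0.0938) = 0.3202
  p(2,1)=5/32: -0.1562 × log₂(0.1562) = 0.4184
  p(2,2)=3/32: -0.0938 × log₂(0.0938) = 0.3202
H(X,Y) = 3.1289 bits


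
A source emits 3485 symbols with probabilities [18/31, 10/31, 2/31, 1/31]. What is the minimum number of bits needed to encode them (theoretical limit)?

Entropy H = 1.3968 bits/symbol
Minimum bits = H × n = 1.3968 × 3485
= 4868.00 bits


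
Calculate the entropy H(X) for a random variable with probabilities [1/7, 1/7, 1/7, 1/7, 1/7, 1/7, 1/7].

H(X) = -Σ p(x) log₂ p(x)
  -1/7 × log₂(1/7) = 0.4011
  -1/7 × log₂(1/7) = 0.4011
  -1/7 × log₂(1/7) = 0.4011
  -1/7 × log₂(1/7) = 0.4011
  -1/7 × log₂(1/7) = 0.4011
  -1/7 × log₂(1/7) = 0.4011
  -1/7 × log₂(1/7) = 0.4011
H(X) = 2.8074 bits


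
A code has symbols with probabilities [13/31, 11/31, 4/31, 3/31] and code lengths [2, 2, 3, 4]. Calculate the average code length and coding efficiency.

Average length L = Σ p_i × l_i = 2.3226 bits
Entropy H = 1.7634 bits
Efficiency η = H/L × 100% = 75.92%


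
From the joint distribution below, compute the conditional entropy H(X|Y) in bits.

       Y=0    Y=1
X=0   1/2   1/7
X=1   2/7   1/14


H(X|Y) = Σ_y p(y) H(X|Y=y)
  p(Y=0) = 11/14, H(X|Y=0) = 0.9457
  p(Y=1) = 3/14, H(X|Y=1) = 0.9183
H(X|Y) = 0.7857×0.9457 + 0.2143×0.9183 = 0.9398 bits


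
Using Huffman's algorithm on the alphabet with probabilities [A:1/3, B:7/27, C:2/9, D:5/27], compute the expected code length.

Huffman tree construction:
Combine smallest probabilities repeatedly
Resulting codes:
  A: 11 (length 2)
  B: 10 (length 2)
  C: 01 (length 2)
  D: 00 (length 2)
Average length = Σ p(s) × length(s) = 2.0000 bits


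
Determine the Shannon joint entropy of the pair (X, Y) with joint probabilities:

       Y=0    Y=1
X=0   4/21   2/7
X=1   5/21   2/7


H(X,Y) = -Σ p(x,y) log₂ p(x,y)
  p(0,0)=4/21: -0.1905 × log₂(0.1905) = 0.4557
  p(0,1)=2/7: -0.2857 × log₂(0.2857) = 0.5164
  p(1,0)=5/21: -0.2381 × log₂(0.2381) = 0.4929
  p(1,1)=2/7: -0.2857 × log₂(0.2857) = 0.5164
H(X,Y) = 1.9814 bits


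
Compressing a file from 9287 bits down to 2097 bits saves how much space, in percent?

Space savings = (1 - Compressed/Original) × 100%
= (1 - 2097/9287) × 100%
= 77.42%


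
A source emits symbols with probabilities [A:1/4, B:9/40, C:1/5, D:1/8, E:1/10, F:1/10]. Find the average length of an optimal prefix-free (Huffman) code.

Huffman tree construction:
Combine smallest probabilities repeatedly
Resulting codes:
  A: 10 (length 2)
  B: 01 (length 2)
  C: 111 (length 3)
  D: 110 (length 3)
  E: 000 (length 3)
  F: 001 (length 3)
Average length = Σ p(s) × length(s) = 2.5250 bits


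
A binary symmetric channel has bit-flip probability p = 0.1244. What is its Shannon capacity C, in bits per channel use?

For BSC with error probability p:
C = 1 - H(p) where H(p) is binary entropy
H(0.1244) = -0.1244 × log₂(0.1244) - 0.8756 × log₂(0.8756)
H(p) = 0.5419
C = 1 - 0.5419 = 0.4581 bits/use


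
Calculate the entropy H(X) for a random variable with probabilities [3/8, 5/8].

H(X) = -Σ p(x) log₂ p(x)
  -3/8 × log₂(3/8) = 0.5306
  -5/8 × log₂(5/8) = 0.4238
H(X) = 0.9544 bits


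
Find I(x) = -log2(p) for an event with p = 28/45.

Information content I(x) = -log₂(p(x))
I = -log₂(28/45) = -log₂(0.6222)
I = 0.6845 bits


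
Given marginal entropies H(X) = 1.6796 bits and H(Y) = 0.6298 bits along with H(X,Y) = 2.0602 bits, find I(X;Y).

I(X;Y) = H(X) + H(Y) - H(X,Y)
I(X;Y) = 1.6796 + 0.6298 - 2.0602 = 0.2492 bits


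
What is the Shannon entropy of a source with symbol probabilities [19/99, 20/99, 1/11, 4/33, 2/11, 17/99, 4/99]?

H(X) = -Σ p(x) log₂ p(x)
  -19/99 × log₂(19/99) = 0.4570
  -20/99 × log₂(20/99) = 0.4661
  -1/11 × log₂(1/11) = 0.3145
  -4/33 × log₂(4/33) = 0.3690
  -2/11 × log₂(2/11) = 0.4472
  -17/99 × log₂(17/99) = 0.4365
  -4/99 × log₂(4/99) = 0.1870
H(X) = 2.6774 bits


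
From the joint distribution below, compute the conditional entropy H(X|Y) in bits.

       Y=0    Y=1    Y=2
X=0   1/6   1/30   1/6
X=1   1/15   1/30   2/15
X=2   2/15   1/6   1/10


H(X|Y) = Σ_y p(y) H(X|Y=y)
  p(Y=0) = 11/30, H(X|Y=0) = 1.4949
  p(Y=1) = 7/30, H(X|Y=1) = 1.1488
  p(Y=2) = 2/5, H(X|Y=2) = 1.5546
H(X|Y) = 0.3667×1.4949 + 0.2333×1.1488 + 0.4000×1.5546 = 1.4380 bits


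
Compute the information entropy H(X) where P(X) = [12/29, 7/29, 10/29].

H(X) = -Σ p(x) log₂ p(x)
  -12/29 × log₂(12/29) = 0.5268
  -7/29 × log₂(7/29) = 0.4950
  -10/29 × log₂(10/29) = 0.5297
H(X) = 1.5514 bits


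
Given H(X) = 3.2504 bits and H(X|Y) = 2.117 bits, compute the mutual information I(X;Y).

I(X;Y) = H(X) - H(X|Y)
I(X;Y) = 3.2504 - 2.117 = 1.1334 bits


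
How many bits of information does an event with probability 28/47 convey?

Information content I(x) = -log₂(p(x))
I = -log₂(28/47) = -log₂(0.5957)
I = 0.7472 bits


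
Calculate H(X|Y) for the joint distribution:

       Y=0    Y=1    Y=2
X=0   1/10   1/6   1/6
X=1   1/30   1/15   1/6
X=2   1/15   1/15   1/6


H(X|Y) = Σ_y p(y) H(X|Y=y)
  p(Y=0) = 1/5, H(X|Y=0) = 1.4591
  p(Y=1) = 3/10, H(X|Y=1) = 1.4355
  p(Y=2) = 1/2, H(X|Y=2) = 1.5850
H(X|Y) = 0.2000×1.4591 + 0.3000×1.4355 + 0.5000×1.5850 = 1.5150 bits


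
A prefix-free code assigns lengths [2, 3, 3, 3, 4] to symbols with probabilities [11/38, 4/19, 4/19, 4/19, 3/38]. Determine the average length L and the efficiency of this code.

Average length L = Σ p_i × l_i = 2.7895 bits
Entropy H = 2.2266 bits
Efficiency η = H/L × 100% = 79.82%


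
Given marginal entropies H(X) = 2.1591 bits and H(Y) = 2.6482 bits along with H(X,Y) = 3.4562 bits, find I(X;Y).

I(X;Y) = H(X) + H(Y) - H(X,Y)
I(X;Y) = 2.1591 + 2.6482 - 3.4562 = 1.3511 bits


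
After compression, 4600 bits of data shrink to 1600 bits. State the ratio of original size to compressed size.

Compression ratio = Original / Compressed
= 4600 / 1600 = 2.88:1


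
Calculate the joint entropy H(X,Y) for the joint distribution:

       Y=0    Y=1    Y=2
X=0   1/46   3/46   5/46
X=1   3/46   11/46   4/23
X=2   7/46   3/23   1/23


H(X,Y) = -Σ p(x,y) log₂ p(x,y)
  p(0,0)=1/46: -0.0217 × log₂(0.0217) = 0.1201
  p(0,1)=3/46: -0.0652 × log₂(0.0652) = 0.2569
  p(0,2)=5/46: -0.1087 × log₂(0.1087) = 0.3480
  p(1,0)=3/46: -0.0652 × log₂(0.0652) = 0.2569
  p(1,1)=11/46: -0.2391 × log₂(0.2391) = 0.4936
  p(1,2)=4/23: -0.1739 × log₂(0.1739) = 0.4389
  p(2,0)=7/46: -0.1522 × log₂(0.1522) = 0.4133
  p(2,1)=3/23: -0.1304 × log₂(0.1304) = 0.3833
  p(2,2)=1/23: -0.0435 × log₂(0.0435) = 0.1967
H(X,Y) = 2.9076 bits


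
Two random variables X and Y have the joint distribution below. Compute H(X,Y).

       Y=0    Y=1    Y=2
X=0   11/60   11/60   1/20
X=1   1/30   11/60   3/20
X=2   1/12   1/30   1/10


H(X,Y) = -Σ p(x,y) log₂ p(x,y)
  p(0,0)=11/60: -0.1833 × log₂(0.1833) = 0.4487
  p(0,1)=11/60: -0.1833 × log₂(0.1833) = 0.4487
  p(0,2)=1/20: -0.0500 × log₂(0.0500) = 0.2161
  p(1,0)=1/30: -0.0333 × log₂(0.0333) = 0.1636
  p(1,1)=11/60: -0.1833 × log₂(0.1833) = 0.4487
  p(1,2)=3/20: -0.1500 × log₂(0.1500) = 0.4105
  p(2,0)=1/12: -0.0833 × log₂(0.0833) = 0.2987
  p(2,1)=1/30: -0.0333 × log₂(0.0333) = 0.1636
  p(2,2)=1/10: -0.1000 × log₂(0.1000) = 0.3322
H(X,Y) = 2.9308 bits
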